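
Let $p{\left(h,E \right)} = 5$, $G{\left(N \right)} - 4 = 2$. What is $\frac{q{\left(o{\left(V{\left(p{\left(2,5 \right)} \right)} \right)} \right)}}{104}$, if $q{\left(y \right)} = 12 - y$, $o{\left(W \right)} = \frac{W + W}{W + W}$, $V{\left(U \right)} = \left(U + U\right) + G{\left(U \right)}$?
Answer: $\frac{11}{104} \approx 0.10577$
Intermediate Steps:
$G{\left(N \right)} = 6$ ($G{\left(N \right)} = 4 + 2 = 6$)
$V{\left(U \right)} = 6 + 2 U$ ($V{\left(U \right)} = \left(U + U\right) + 6 = 2 U + 6 = 6 + 2 U$)
$o{\left(W \right)} = 1$ ($o{\left(W \right)} = \frac{2 W}{2 W} = 2 W \frac{1}{2 W} = 1$)
$\frac{q{\left(o{\left(V{\left(p{\left(2,5 \right)} \right)} \right)} \right)}}{104} = \frac{12 - 1}{104} = \left(12 - 1\right) \frac{1}{104} = 11 \cdot \frac{1}{104} = \frac{11}{104}$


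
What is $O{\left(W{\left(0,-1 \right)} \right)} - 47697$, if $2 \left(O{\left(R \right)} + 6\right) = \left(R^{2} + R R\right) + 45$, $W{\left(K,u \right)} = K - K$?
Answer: $- \frac{95361}{2} \approx -47681.0$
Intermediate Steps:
$W{\left(K,u \right)} = 0$
$O{\left(R \right)} = \frac{33}{2} + R^{2}$ ($O{\left(R \right)} = -6 + \frac{\left(R^{2} + R R\right) + 45}{2} = -6 + \frac{\left(R^{2} + R^{2}\right) + 45}{2} = -6 + \frac{2 R^{2} + 45}{2} = -6 + \frac{45 + 2 R^{2}}{2} = -6 + \left(\frac{45}{2} + R^{2}\right) = \frac{33}{2} + R^{2}$)
$O{\left(W{\left(0,-1 \right)} \right)} - 47697 = \left(\frac{33}{2} + 0^{2}\right) - 47697 = \left(\frac{33}{2} + 0\right) - 47697 = \frac{33}{2} - 47697 = - \frac{95361}{2}$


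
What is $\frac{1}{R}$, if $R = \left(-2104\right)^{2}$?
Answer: $\frac{1}{4426816} \approx 2.259 \cdot 10^{-7}$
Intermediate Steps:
$R = 4426816$
$\frac{1}{R} = \frac{1}{4426816}$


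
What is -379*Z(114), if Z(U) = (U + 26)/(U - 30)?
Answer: -1895/3 ≈ -631.67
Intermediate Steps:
Z(U) = (26 + U)/(-30 + U)
-379*Z(114) = -379*(26 + 114)/(-30 + 114) = -379*140/84 = -379*5/3 = -1895/3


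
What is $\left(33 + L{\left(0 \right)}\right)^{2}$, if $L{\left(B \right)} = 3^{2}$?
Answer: $1764$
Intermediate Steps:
$L{\left(B \right)} = 9$
$\left(33 + L{\left(0 \right)}\right)^{2} = \left(33 + 9\right)^{2} = 42^{2} = 1764$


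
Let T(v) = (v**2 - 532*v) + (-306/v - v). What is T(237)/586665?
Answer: -123158/1029923 ≈ -0.11958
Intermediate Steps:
T(v) = v**2 - 533*v - 306/v (T(v) = (v**2 - 532*v) + (-v - 306/v) = v**2 - 533*v - 306/v)
T(237)/586665 = ((-306 + 237**2*(-533 + 237))/237)/586665 = ((-306 + 56169*(-296))/237)*(1/586665) = ((-306 - 16626024)/237)*(1/586665) = ((1/237)*(-16626330))*(1/586665) = -5542110/79*1/586665 = -123158/1029923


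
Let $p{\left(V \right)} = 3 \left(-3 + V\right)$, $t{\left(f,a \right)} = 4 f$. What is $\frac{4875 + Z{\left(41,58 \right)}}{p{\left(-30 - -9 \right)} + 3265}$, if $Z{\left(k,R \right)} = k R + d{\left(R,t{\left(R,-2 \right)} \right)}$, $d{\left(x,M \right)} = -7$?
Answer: $\frac{7246}{3193} \approx 2.2693$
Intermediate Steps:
$p{\left(V \right)} = -9 + 3 V$
$Z{\left(k,R \right)} = -7 + R k$ ($Z{\left(k,R \right)} = k R - 7 = R k - 7 = -7 + R k$)
$\frac{4875 + Z{\left(41,58 \right)}}{p{\left(-30 - -9 \right)} + 3265} = \frac{4875 + \left(-7 + 58 \cdot 41\right)}{\left(-9 + 3 \left(-30 - -9\right)\right) + 3265} = \frac{4875 + \left(-7 + 2378\right)}{\left(-9 + 3 \left(-30 + 9\right)\right) + 3265} = \frac{4875 + 2371}{\left(-9 + 3 \left(-21\right)\right) + 3265} = \frac{7246}{\left(-9 - 63\right) + 3265} = \frac{7246}{-72 + 3265} = \frac{7246}{3193}$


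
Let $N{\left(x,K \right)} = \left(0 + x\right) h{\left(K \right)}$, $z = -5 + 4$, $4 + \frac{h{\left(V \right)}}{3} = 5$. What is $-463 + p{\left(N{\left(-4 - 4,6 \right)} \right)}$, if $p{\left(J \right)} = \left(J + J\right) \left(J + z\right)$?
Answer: $737$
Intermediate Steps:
$h{\left(V \right)} = 3$ ($h{\left(V \right)} = -12 + 3 \cdot 5 = -12 + 15 = 3$)
$z = -1$
$N{\left(x,K \right)} = 3 x$ ($N{\left(x,K \right)} = \left(0 + x\right) 3 = x 3 = 3 x$)
$p{\left(J \right)} = 2 J \left(-1 + J\right)$ ($p{\left(J \right)} = \left(J + J\right) \left(J - 1\right) = 2 J \left(-1 + J\right)$)
$-463 + p{\left(N{\left(-4 - 4,6 \right)} \right)} = -463 + 2 \cdot 3 \left(-4 - 4\right) \left(-1 + 3 \left(-4 - 4\right)\right) = -463 + 2 \cdot 3 \left(-8\right) \left(-1 + 3 \left(-8\right)\right) = -463 + 2 \left(-24\right) \left(-1 - 24\right) = -463 + 2 \left(-24\right) \left(-25\right) = -463 + 1200 = 737$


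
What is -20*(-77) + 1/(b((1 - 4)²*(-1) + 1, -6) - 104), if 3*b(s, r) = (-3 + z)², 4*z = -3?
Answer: 2447044/1589 ≈ 1540.0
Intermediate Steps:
z = -¾ (z = (¼)*(-3) = -¾ ≈ -0.75000)
b(s, r) = 75/16 (b(s, r) = (-3 - ¾)²/3 = (-15/4)²/3 = (⅓)*(225/16) = 75/16)
-20*(-77) + 1/(b((1 - 4)²*(-1) + 1, -6) - 104) = -20*(-77) + 1/(75/16 - 104) = 1540 + 1/(-1589/16) = 1540 - 16/1589 = 2447044/1589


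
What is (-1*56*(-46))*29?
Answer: 74704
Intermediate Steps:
(-1*56*(-46))*29 = -56*(-46)*29 = 2576*29 = 74704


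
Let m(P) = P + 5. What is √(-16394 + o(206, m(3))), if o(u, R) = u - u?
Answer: I*√16394 ≈ 128.04*I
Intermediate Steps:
m(P) = 5 + P
o(u, R) = 0
√(-16394 + o(206, m(3))) = √(-16394 + 0) = √(-16394) = I*√16394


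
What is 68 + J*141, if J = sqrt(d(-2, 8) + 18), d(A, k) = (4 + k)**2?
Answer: 68 + 1269*sqrt(2) ≈ 1862.6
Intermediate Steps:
J = 9*sqrt(2) (J = sqrt((4 + 8)**2 + 18) = sqrt(12**2 + 18) = sqrt(144 + 18) = sqrt(162) = 9*sqrt(2) ≈ 12.728)
68 + J*141 = 68 + (9*sqrt(2))*141 = 68 + 1269*sqrt(2)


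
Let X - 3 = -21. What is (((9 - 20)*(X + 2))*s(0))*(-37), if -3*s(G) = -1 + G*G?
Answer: -6512/3 ≈ -2170.7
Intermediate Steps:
X = -18 (X = 3 - 21 = -18)
s(G) = ⅓ - G²/3 (s(G) = -(-1 + G*G)/3 = -(-1 + G²)/3 = ⅓ - G²/3)
(((9 - 20)*(X + 2))*s(0))*(-37) = (((9 - 20)*(-18 + 2))*(⅓ - ⅓*0²))*(-37) = ((-11*(-16))*(⅓ - ⅓*0))*(-37) = (176*(⅓ + 0))*(-37) = (176*(⅓))*(-37) = (176/3)*(-37) = -6512/3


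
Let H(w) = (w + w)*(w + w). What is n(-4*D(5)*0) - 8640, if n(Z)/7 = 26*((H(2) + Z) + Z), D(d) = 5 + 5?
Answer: -5728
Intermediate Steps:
D(d) = 10
H(w) = 4*w² (H(w) = (2*w)*(2*w) = 4*w²)
n(Z) = 2912 + 364*Z (n(Z) = 7*(26*((4*2² + Z) + Z)) = 7*(26*((4*4 + Z) + Z)) = 7*(26*((16 + Z) + Z)) = 7*(26*(16 + 2*Z)) = 7*(416 + 52*Z) = 2912 + 364*Z)
n(-4*D(5)*0) - 8640 = (2912 + 364*(-4*10*0)) - 8640 = (2912 + 364*(-40*0)) - 8640 = (2912 + 364*0) - 8640 = (2912 + 0) - 8640 = 2912 - 8640 = -5728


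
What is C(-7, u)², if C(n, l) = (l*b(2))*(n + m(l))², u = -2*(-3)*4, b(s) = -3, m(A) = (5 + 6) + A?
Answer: 3186376704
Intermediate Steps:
m(A) = 11 + A
u = 24 (u = 6*4 = 24)
C(n, l) = -3*l*(11 + l + n)² (C(n, l) = (l*(-3))*(n + (11 + l))² = (-3*l)*(11 + l + n)² = -3*l*(11 + l + n)²)
C(-7, u)² = (-3*24*(11 + 24 - 7)²)² = (-3*24*28²)² = (-3*24*784)² = (-56448)² = 3186376704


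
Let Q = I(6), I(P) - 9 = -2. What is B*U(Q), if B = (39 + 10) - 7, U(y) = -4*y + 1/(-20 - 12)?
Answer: -18837/16 ≈ -1177.3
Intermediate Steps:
I(P) = 7 (I(P) = 9 - 2 = 7)
Q = 7
U(y) = -1/32 - 4*y (U(y) = -4*y + 1/(-32) = -4*y - 1/32 = -1/32 - 4*y)
B = 42 (B = 49 - 7 = 42)
B*U(Q) = 42*(-1/32 - 4*7) = 42*(-1/32 - 28) = 42*(-897/32) = -18837/16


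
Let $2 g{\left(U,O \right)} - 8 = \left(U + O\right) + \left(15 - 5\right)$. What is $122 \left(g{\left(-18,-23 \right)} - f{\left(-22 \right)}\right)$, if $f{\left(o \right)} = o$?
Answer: $1281$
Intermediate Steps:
$g{\left(U,O \right)} = 9 + \frac{O}{2} + \frac{U}{2}$ ($g{\left(U,O \right)} = 4 + \frac{\left(U + O\right) + \left(15 - 5\right)}{2} = 4 + \frac{\left(O + U\right) + \left(15 - 5\right)}{2} = 4 + \frac{\left(O + U\right) + 10}{2} = 4 + \frac{10 + O + U}{2} = 4 + \left(5 + \frac{O}{2} + \frac{U}{2}\right) = 9 + \frac{O}{2} + \frac{U}{2}$)
$122 \left(g{\left(-18,-23 \right)} - f{\left(-22 \right)}\right) = 122 \left(\left(9 + \frac{1}{2} \left(-23\right) + \frac{1}{2} \left(-18\right)\right) - -22\right) = 122 \left(\left(9 - \frac{23}{2} - 9\right) + 22\right) = 122 \left(- \frac{23}{2} + 22\right) = 122 \cdot \frac{21}{2} = 1281$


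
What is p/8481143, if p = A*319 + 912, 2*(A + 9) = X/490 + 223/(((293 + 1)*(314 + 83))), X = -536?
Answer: -2489791879/9899020486740 ≈ -0.00025152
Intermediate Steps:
A = -11141881/1167180 (A = -9 + (-536/490 + 223/(((293 + 1)*(314 + 83))))/2 = -9 + (-536*1/490 + 223/((294*397)))/2 = -9 + (-268/245 + 223/116718)/2 = -9 + (½)*(-637261/583590) = -9 - 637261/1167180 = -11141881/1167180 ≈ -9.5460)
p = -2489791879/1167180 (p = -11141881/1167180*319 + 912 = -3554260039/1167180 + 912 = -2489791879/1167180 ≈ -2133.2)
p/8481143 = -2489791879/1167180/8481143 = -2489791879/1167180*1/8481143 = -2489791879/9899020486740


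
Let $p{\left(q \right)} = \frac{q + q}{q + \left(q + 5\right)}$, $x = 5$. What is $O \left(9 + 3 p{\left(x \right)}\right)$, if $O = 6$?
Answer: $66$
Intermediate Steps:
$p{\left(q \right)} = \frac{2 q}{5 + 2 q}$ ($p{\left(q \right)} = \frac{2 q}{q + \left(5 + q\right)} = \frac{2 q}{5 + 2 q}$)
$O \left(9 + 3 p{\left(x \right)}\right) = 6 \left(9 + 3 \cdot 2 \cdot 5 \frac{1}{5 + 2 \cdot 5}\right) = 6 \left(9 + 3 \cdot 2 \cdot 5 \frac{1}{5 + 10}\right) = 6 \left(9 + 3 \cdot 2 \cdot 5 \cdot \frac{1}{15}\right) = 6 \left(9 + 3 \cdot \frac{2}{3}\right) = 6 \left(9 + 2\right) = 6 \cdot 11 = 66$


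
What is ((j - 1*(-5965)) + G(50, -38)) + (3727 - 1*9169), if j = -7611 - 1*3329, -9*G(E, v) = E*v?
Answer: -91853/9 ≈ -10206.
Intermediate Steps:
G(E, v) = -E*v/9
j = -10940 (j = -7611 - 3329 = -10940)
((j - 1*(-5965)) + G(50, -38)) + (3727 - 1*9169) = ((-10940 - 1*(-5965)) - 1/9*50*(-38)) + (3727 - 1*9169) = ((-10940 + 5965) + 1900/9) + (3727 - 9169) = (-4975 + 1900/9) - 5442 = -42875/9 - 5442 = -91853/9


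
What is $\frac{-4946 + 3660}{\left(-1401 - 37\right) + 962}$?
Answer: $\frac{643}{238} \approx 2.7017$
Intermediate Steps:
$\frac{-4946 + 3660}{\left(-1401 - 37\right) + 962} = - \frac{1286}{\left(-1401 - 37\right) + 962} = - \frac{1286}{-1438 + 962} = - \frac{1286}{-476} = \left(-1286\right) \left(- \frac{1}{476}\right) = \frac{643}{238}$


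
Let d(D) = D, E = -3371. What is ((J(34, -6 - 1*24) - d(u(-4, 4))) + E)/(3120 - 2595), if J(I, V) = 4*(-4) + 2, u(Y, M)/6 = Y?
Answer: -3361/525 ≈ -6.4019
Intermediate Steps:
u(Y, M) = 6*Y
J(I, V) = -14 (J(I, V) = -16 + 2 = -14)
((J(34, -6 - 1*24) - d(u(-4, 4))) + E)/(3120 - 2595) = ((-14 - 6*(-4)) - 3371)/(3120 - 2595) = ((-14 - 1*(-24)) - 3371)/525 = ((-14 + 24) - 3371)*(1/525) = (10 - 3371)*(1/525) = -3361*1/525 = -3361/525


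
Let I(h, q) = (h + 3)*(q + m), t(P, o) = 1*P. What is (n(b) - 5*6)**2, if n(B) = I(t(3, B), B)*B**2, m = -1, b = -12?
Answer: 126832644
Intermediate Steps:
t(P, o) = P
I(h, q) = (-1 + q)*(3 + h) (I(h, q) = (h + 3)*(q - 1) = (3 + h)*(-1 + q) = (-1 + q)*(3 + h))
n(B) = B**2*(-6 + 6*B) (n(B) = (-3 - 1*3 + 3*B + 3*B)*B**2 = (-3 - 3 + 3*B + 3*B)*B**2 = (-6 + 6*B)*B**2 = B**2*(-6 + 6*B))
(n(b) - 5*6)**2 = (6*(-12)**2*(-1 - 12) - 5*6)**2 = (6*144*(-13) - 30)**2 = (-11232 - 30)**2 = (-11262)**2 = 126832644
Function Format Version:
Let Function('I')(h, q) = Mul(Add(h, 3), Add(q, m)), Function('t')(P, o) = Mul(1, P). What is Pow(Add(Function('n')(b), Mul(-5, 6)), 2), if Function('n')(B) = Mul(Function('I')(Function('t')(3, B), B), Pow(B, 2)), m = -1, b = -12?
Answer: 126832644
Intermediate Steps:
Function('t')(P, o) = P
Function('I')(h, q) = Mul(Add(-1, q), Add(3, h)) (Function('I')(h, q) = Mul(Add(h, 3), Add(q, -1)) = Mul(Add(3, h), Add(-1, q)) = Mul(Add(-1, q), Add(3, h)))
Function('n')(B) = Mul(Pow(B, 2), Add(-6, Mul(6, B))) (Function('n')(B) = Mul(Add(-3, Mul(-1, 3), Mul(3, B), Mul(3, B)), Pow(B, 2)) = Mul(Add(-3, -3, Mul(3, B), Mul(3, B)), Pow(B, 2)) = Mul(Add(-6, Mul(6, B)), Pow(B, 2)) = Mul(Pow(B, 2), Add(-6, Mul(6, B))))
Pow(Add(Function('n')(b), Mul(-5, 6)), 2) = Pow(Add(Mul(6, Pow(-12, 2), Add(-1, -12)), Mul(-5, 6)), 2) = Pow(Add(Mul(6, 144, -13), -30), 2) = Pow(Add(-11232, -30), 2) = Pow(-11262, 2) = 126832644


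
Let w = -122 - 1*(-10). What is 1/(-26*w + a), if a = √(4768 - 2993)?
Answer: 2912/8477969 - 5*√71/8477969 ≈ 0.00033851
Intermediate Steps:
w = -112 (w = -122 + 10 = -112)
a = 5*√71 (a = √1775 = 5*√71 ≈ 42.131)
1/(-26*w + a) = 1/(-26*(-112) + 5*√71) = 1/(2912 + 5*√71)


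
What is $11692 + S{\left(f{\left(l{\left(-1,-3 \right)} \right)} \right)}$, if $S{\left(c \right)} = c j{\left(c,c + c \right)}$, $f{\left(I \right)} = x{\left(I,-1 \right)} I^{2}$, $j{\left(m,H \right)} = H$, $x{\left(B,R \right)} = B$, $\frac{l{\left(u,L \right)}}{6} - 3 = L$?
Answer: $11692$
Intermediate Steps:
$l{\left(u,L \right)} = 18 + 6 L$
$f{\left(I \right)} = I^{3}$ ($f{\left(I \right)} = I I^{2} = I^{3}$)
$S{\left(c \right)} = 2 c^{2}$ ($S{\left(c \right)} = c \left(c + c\right) = c 2 c = 2 c^{2}$)
$11692 + S{\left(f{\left(l{\left(-1,-3 \right)} \right)} \right)} = 11692 + 2 \left(\left(18 + 6 \left(-3\right)\right)^{3}\right)^{2} = 11692 + 2 \left(\left(18 - 18\right)^{3}\right)^{2} = 11692 + 2 \left(0^{3}\right)^{2} = 11692 + 2 \cdot 0^{2} = 11692 + 2 \cdot 0 = 11692 + 0 = 11692$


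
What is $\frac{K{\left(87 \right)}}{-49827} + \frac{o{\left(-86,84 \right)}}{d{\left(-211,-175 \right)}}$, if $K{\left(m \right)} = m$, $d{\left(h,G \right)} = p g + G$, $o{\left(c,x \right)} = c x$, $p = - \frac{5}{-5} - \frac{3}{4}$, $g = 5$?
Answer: $\frac{479913509}{11543255} \approx 41.575$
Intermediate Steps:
$p = \frac{1}{4}$ ($p = \left(-5\right) \left(- \frac{1}{5}\right) - \frac{3}{4} = 1 - \frac{3}{4} = \frac{1}{4} \approx 0.25$)
$d{\left(h,G \right)} = \frac{5}{4} + G$ ($d{\left(h,G \right)} = \frac{1}{4} \cdot 5 + G = \frac{5}{4} + G$)
$\frac{K{\left(87 \right)}}{-49827} + \frac{o{\left(-86,84 \right)}}{d{\left(-211,-175 \right)}} = \frac{87}{-49827} + \frac{\left(-86\right) 84}{\frac{5}{4} - 175} = 87 \left(- \frac{1}{49827}\right) - \frac{7224}{- \frac{695}{4}} = - \frac{29}{16609} - - \frac{28896}{695} = - \frac{29}{16609} + \frac{28896}{695} = \frac{479913509}{11543255}$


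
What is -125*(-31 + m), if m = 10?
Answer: 2625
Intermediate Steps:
-125*(-31 + m) = -125*(-31 + 10) = -125*(-21) = 2625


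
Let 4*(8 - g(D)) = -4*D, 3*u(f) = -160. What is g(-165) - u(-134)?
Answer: -311/3 ≈ -103.67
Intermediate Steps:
u(f) = -160/3 (u(f) = (1/3)*(-160) = -160/3)
g(D) = 8 + D (g(D) = 8 - (-1)*D = 8 + D)
g(-165) - u(-134) = (8 - 165) - 1*(-160/3) = -157 + 160/3 = -311/3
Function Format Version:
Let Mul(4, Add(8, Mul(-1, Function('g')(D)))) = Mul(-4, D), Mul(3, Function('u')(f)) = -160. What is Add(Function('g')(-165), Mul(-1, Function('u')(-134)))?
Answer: Rational(-311, 3) ≈ -103.67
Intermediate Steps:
Function('u')(f) = Rational(-160, 3) (Function('u')(f) = Mul(Rational(1, 3), -160) = Rational(-160, 3))
Function('g')(D) = Add(8, D) (Function('g')(D) = Add(8, Mul(Rational(-1, 4), Mul(-4, D))) = Add(8, D))
Add(Function('g')(-165), Mul(-1, Function('u')(-134))) = Add(Add(8, -165), Mul(-1, Rational(-160, 3))) = Add(-157, Rational(160, 3)) = Rational(-311, 3)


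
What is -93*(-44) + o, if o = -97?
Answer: 3995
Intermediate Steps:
-93*(-44) + o = -93*(-44) - 97 = 4092 - 97 = 3995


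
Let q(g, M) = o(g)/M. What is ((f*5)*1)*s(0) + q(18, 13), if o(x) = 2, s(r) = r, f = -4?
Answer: 2/13 ≈ 0.15385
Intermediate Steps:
q(g, M) = 2/M
((f*5)*1)*s(0) + q(18, 13) = (-4*5*1)*0 + 2/13 = -20*1*0 + 2*(1/13) = -20*0 + 2/13 = 0 + 2/13 = 2/13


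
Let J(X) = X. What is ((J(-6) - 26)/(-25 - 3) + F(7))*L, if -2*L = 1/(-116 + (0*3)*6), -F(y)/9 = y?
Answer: -433/1624 ≈ -0.26663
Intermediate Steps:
F(y) = -9*y
L = 1/232 (L = -1/(2*(-116 + (0*3)*6)) = -1/(2*(-116 + 0*6)) = -1/(2*(-116 + 0)) = -½/(-116) = -½*(-1/116) = 1/232 ≈ 0.0043103)
((J(-6) - 26)/(-25 - 3) + F(7))*L = ((-6 - 26)/(-25 - 3) - 9*7)*(1/232) = (-32/(-28) - 63)*(1/232) = (-32*(-1/28) - 63)*(1/232) = (8/7 - 63)*(1/232) = -433/7*1/232 = -433/1624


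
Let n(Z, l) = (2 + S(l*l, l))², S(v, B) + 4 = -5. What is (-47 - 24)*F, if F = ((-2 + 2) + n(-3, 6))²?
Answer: -170471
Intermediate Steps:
S(v, B) = -9 (S(v, B) = -4 - 5 = -9)
n(Z, l) = 49 (n(Z, l) = (2 - 9)² = (-7)² = 49)
F = 2401 (F = ((-2 + 2) + 49)² = (0 + 49)² = 49² = 2401)
(-47 - 24)*F = (-47 - 24)*2401 = -71*2401 = -170471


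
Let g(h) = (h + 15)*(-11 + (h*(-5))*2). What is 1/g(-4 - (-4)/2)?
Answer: 1/117 ≈ 0.0085470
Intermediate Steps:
g(h) = (-11 - 10*h)*(15 + h) (g(h) = (15 + h)*(-11 - 5*h*2) = (15 + h)*(-11 - 10*h) = (-11 - 10*h)*(15 + h))
1/g(-4 - (-4)/2) = 1/(-165 - 161*(-4 - (-4)/2) - 10*(-4 - (-4)/2)²) = 1/(-165 - 161*(-4 - 2*(-1)) - 10*(-4 - 2*(-1))²) = 1/(-165 - 161*(-4 + 2) - 10*(-4 + 2)²) = 1/(-165 - 161*(-2) - 10*(-2)²) = 1/(-165 + 322 - 10*4) = 1/(-165 + 322 - 40) = 1/117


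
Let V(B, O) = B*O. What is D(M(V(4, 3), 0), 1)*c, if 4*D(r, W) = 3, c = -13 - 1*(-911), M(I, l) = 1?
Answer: 1347/2 ≈ 673.50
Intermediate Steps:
c = 898 (c = -13 + 911 = 898)
D(r, W) = ¾ (D(r, W) = (¼)*3 = ¾)
D(M(V(4, 3), 0), 1)*c = (¾)*898 = 1347/2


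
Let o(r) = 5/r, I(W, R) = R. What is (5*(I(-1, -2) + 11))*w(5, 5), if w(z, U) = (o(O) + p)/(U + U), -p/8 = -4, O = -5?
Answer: 279/2 ≈ 139.50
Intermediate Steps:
p = 32 (p = -8*(-4) = 32)
w(z, U) = 31/(2*U) (w(z, U) = (5/(-5) + 32)/(U + U) = (5*(-1/5) + 32)/((2*U)) = (-1 + 32)*(1/(2*U)) = 31*(1/(2*U)) = 31/(2*U))
(5*(I(-1, -2) + 11))*w(5, 5) = (5*(-2 + 11))*((31/2)/5) = (5*9)*((31/2)*(1/5)) = 45*(31/10) = 279/2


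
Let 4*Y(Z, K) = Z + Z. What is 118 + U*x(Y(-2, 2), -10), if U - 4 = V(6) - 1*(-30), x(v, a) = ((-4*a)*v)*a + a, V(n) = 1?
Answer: 13768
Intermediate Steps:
Y(Z, K) = Z/2 (Y(Z, K) = (Z + Z)/4 = (2*Z)/4 = Z/2)
x(v, a) = a - 4*v*a² (x(v, a) = (-4*a*v)*a + a = -4*v*a² + a = a - 4*v*a²)
U = 35 (U = 4 + (1 - 1*(-30)) = 4 + (1 + 30) = 4 + 31 = 35)
118 + U*x(Y(-2, 2), -10) = 118 + 35*(-10*(1 - 4*(-10)*(½)*(-2))) = 118 + 35*(-10*(1 - 4*(-10)*(-1))) = 118 + 35*(-10*(1 - 40)) = 118 + 35*(-10*(-39)) = 118 + 35*390 = 118 + 13650 = 13768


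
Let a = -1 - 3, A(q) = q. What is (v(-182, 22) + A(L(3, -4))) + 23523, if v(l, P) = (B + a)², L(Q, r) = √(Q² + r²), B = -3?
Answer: 23577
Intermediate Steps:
a = -4
v(l, P) = 49 (v(l, P) = (-3 - 4)² = (-7)² = 49)
(v(-182, 22) + A(L(3, -4))) + 23523 = (49 + √(3² + (-4)²)) + 23523 = (49 + √(9 + 16)) + 23523 = (49 + √25) + 23523 = (49 + 5) + 23523 = 54 + 23523 = 23577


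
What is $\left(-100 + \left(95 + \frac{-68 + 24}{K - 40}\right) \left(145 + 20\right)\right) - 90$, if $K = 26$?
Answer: $\frac{112025}{7} \approx 16004.0$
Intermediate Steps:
$\left(-100 + \left(95 + \frac{-68 + 24}{K - 40}\right) \left(145 + 20\right)\right) - 90 = \left(-100 + \left(95 + \frac{-68 + 24}{26 - 40}\right) \left(145 + 20\right)\right) - 90 = \left(-100 + \left(95 - \frac{44}{-14}\right) 165\right) - 90 = \left(-100 + \left(95 - - \frac{22}{7}\right) 165\right) - 90 = \left(-100 + \left(95 + \frac{22}{7}\right) 165\right) - 90 = \left(-100 + \frac{687}{7} \cdot 165\right) - 90 = \left(-100 + \frac{113355}{7}\right) - 90 = \frac{112655}{7} - 90 = \frac{112025}{7}$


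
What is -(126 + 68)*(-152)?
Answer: 29488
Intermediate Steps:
-(126 + 68)*(-152) = -194*(-152) = -1*(-29488) = 29488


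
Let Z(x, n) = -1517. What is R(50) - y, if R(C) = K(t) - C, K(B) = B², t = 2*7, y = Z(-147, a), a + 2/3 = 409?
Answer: 1663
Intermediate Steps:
a = 1225/3 (a = -⅔ + 409 = 1225/3 ≈ 408.33)
y = -1517
t = 14
R(C) = 196 - C (R(C) = 14² - C = 196 - C)
R(50) - y = (196 - 1*50) - 1*(-1517) = (196 - 50) + 1517 = 146 + 1517 = 1663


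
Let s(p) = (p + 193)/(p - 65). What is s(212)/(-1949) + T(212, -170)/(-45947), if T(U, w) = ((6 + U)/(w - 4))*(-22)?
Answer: -69878083/34704967899 ≈ -0.0020135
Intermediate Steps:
s(p) = (193 + p)/(-65 + p)
T(U, w) = -22*(6 + U)/(-4 + w) (T(U, w) = ((6 + U)/(-4 + w))*(-22) = -22*(6 + U)/(-4 + w))
s(212)/(-1949) + T(212, -170)/(-45947) = ((193 + 212)/(-65 + 212))/(-1949) + (22*(-6 - 1*212)/(-4 - 170))/(-45947) = (405/147)*(-1/1949) + (22*(-6 - 212)/(-174))*(-1/45947) = ((1/147)*405)*(-1/1949) + (22*(-1/174)*(-218))*(-1/45947) = (135/49)*(-1/1949) + (2398/87)*(-1/45947) = -135/95501 - 218/363399 = -69878083/34704967899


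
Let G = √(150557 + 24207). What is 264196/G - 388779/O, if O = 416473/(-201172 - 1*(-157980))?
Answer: 16792142568/416473 + 132098*√43691/43691 ≈ 40952.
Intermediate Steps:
O = -416473/43192 (O = 416473/(-201172 + 157980) = 416473/(-43192) = 416473*(-1/43192) = -416473/43192 ≈ -9.6424)
G = 2*√43691 (G = √174764 = 2*√43691 ≈ 418.05)
264196/G - 388779/O = 264196/((2*√43691)) - 388779/(-416473/43192) = 264196*(√43691/87382) - 388779*(-43192/416473) = 132098*√43691/43691 + 16792142568/416473 = 16792142568/416473 + 132098*√43691/43691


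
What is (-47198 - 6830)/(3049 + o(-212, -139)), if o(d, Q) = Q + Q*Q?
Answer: -54028/22231 ≈ -2.4303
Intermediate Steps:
o(d, Q) = Q + Q²
(-47198 - 6830)/(3049 + o(-212, -139)) = (-47198 - 6830)/(3049 - 139*(1 - 139)) = -54028/(3049 - 139*(-138)) = -54028/(3049 + 19182) = -54028/22231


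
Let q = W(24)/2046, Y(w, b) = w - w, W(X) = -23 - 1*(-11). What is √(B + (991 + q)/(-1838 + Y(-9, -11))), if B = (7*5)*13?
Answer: √178523844002438/626758 ≈ 21.318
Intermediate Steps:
W(X) = -12 (W(X) = -23 + 11 = -12)
Y(w, b) = 0
q = -2/341 (q = -12/2046 = -12*1/2046 = -2/341 ≈ -0.0058651)
B = 455 (B = 35*13 = 455)
√(B + (991 + q)/(-1838 + Y(-9, -11))) = √(455 + (991 - 2/341)/(-1838 + 0)) = √(455 + (337929/341)/(-1838)) = √(455 + (337929/341)*(-1/1838)) = √(455 - 337929/626758) = √(284836961/626758) = √178523844002438/626758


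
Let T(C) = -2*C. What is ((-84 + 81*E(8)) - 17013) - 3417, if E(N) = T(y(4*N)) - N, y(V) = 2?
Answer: -21486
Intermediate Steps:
E(N) = -4 - N (E(N) = -2*2 - N = -4 - N)
((-84 + 81*E(8)) - 17013) - 3417 = ((-84 + 81*(-4 - 1*8)) - 17013) - 3417 = ((-84 + 81*(-4 - 8)) - 17013) - 3417 = ((-84 + 81*(-12)) - 17013) - 3417 = ((-84 - 972) - 17013) - 3417 = (-1056 - 17013) - 3417 = -18069 - 3417 = -21486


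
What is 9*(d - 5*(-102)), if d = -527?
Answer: -153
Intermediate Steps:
9*(d - 5*(-102)) = 9*(-527 - 5*(-102)) = 9*(-527 + 510) = 9*(-17) = -153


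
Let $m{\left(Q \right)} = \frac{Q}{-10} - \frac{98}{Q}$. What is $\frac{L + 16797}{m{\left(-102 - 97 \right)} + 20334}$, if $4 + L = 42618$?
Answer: $\frac{118227890}{40505241} \approx 2.9188$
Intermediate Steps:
$L = 42614$ ($L = -4 + 42618 = 42614$)
$m{\left(Q \right)} = - \frac{98}{Q} - \frac{Q}{10}$ ($m{\left(Q \right)} = Q \left(- \frac{1}{10}\right) - \frac{98}{Q} = - \frac{Q}{10} - \frac{98}{Q} = - \frac{98}{Q} - \frac{Q}{10}$)
$\frac{L + 16797}{m{\left(-102 - 97 \right)} + 20334} = \frac{42614 + 16797}{\left(- \frac{98}{-102 - 97} - \frac{-102 - 97}{10}\right) + 20334} = \frac{59411}{\left(- \frac{98}{-102 - 97} - \frac{-102 - 97}{10}\right) + 20334} = \frac{59411}{\left(- \frac{98}{-199} - - \frac{199}{10}\right) + 20334} = \frac{59411}{\left(\left(-98\right) \left(- \frac{1}{199}\right) + \frac{199}{10}\right) + 20334} = \frac{59411}{\left(\frac{98}{199} + \frac{199}{10}\right) + 20334} = \frac{59411}{\frac{40581}{1990} + 20334} = \frac{59411}{\frac{40505241}{1990}} = 59411 \cdot \frac{1990}{40505241} = \frac{118227890}{40505241}$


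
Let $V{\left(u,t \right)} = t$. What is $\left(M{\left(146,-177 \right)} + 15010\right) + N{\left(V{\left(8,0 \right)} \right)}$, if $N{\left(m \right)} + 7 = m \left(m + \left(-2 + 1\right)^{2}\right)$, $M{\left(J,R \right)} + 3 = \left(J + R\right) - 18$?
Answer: $14951$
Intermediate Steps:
$M{\left(J,R \right)} = -21 + J + R$ ($M{\left(J,R \right)} = -3 - \left(18 - J - R\right) = -3 + \left(-18 + J + R\right) = -21 + J + R$)
$N{\left(m \right)} = -7 + m \left(1 + m\right)$ ($N{\left(m \right)} = -7 + m \left(m + \left(-2 + 1\right)^{2}\right) = -7 + m \left(m + \left(-1\right)^{2}\right) = -7 + m \left(m + 1\right) = -7 + m \left(1 + m\right)$)
$\left(M{\left(146,-177 \right)} + 15010\right) + N{\left(V{\left(8,0 \right)} \right)} = \left(\left(-21 + 146 - 177\right) + 15010\right) + \left(-7 + 0 + 0^{2}\right) = \left(-52 + 15010\right) + \left(-7 + 0 + 0\right) = 14958 - 7 = 14951$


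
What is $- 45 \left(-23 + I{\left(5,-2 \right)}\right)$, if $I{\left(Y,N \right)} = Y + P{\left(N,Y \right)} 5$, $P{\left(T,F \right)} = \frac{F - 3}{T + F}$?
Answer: $660$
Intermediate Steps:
$P{\left(T,F \right)} = \frac{-3 + F}{F + T}$
$I{\left(Y,N \right)} = Y + \frac{5 \left(-3 + Y\right)}{N + Y}$ ($I{\left(Y,N \right)} = Y + \frac{-3 + Y}{Y + N} 5 = Y + \frac{-3 + Y}{N + Y} 5 = Y + \frac{5 \left(-3 + Y\right)}{N + Y}$)
$- 45 \left(-23 + I{\left(5,-2 \right)}\right) = - 45 \left(-23 + \frac{-15 + 5 \cdot 5 + 5 \left(-2 + 5\right)}{-2 + 5}\right) = - 45 \left(-23 + \frac{-15 + 25 + 5 \cdot 3}{3}\right) = - 45 \left(-23 + \frac{-15 + 25 + 15}{3}\right) = - 45 \left(-23 + \frac{1}{3} \cdot 25\right) = - 45 \left(-23 + \frac{25}{3}\right) = \left(-45\right) \left(- \frac{44}{3}\right) = 660$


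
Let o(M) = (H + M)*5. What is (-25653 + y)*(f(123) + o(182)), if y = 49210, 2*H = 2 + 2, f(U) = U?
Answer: 24569951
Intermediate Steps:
H = 2 (H = (2 + 2)/2 = (½)*4 = 2)
o(M) = 10 + 5*M (o(M) = (2 + M)*5 = 10 + 5*M)
(-25653 + y)*(f(123) + o(182)) = (-25653 + 49210)*(123 + (10 + 5*182)) = 23557*(123 + (10 + 910)) = 23557*(123 + 920) = 23557*1043 = 24569951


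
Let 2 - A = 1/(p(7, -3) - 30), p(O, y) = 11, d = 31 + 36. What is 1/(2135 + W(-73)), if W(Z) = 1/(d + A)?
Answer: 1312/2801139 ≈ 0.00046838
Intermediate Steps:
d = 67
A = 39/19 (A = 2 - 1/(11 - 30) = 2 - 1/(-19) = 2 - 1*(-1/19) = 2 + 1/19 = 39/19 ≈ 2.0526)
W(Z) = 19/1312 (W(Z) = 1/(67 + 39/19) = 1/(1312/19) = 19/1312)
1/(2135 + W(-73)) = 1/(2135 + 19/1312) = 1/(2801139/1312) = 1312/2801139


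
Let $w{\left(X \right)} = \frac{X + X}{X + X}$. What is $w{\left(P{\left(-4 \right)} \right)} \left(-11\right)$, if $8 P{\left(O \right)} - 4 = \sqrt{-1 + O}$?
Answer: $-11$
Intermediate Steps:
$P{\left(O \right)} = \frac{1}{2} + \frac{\sqrt{-1 + O}}{8}$
$w{\left(X \right)} = 1$ ($w{\left(X \right)} = \frac{2 X}{2 X} = 2 X \frac{1}{2 X} = 1$)
$w{\left(P{\left(-4 \right)} \right)} \left(-11\right) = 1 \left(-11\right) = -11$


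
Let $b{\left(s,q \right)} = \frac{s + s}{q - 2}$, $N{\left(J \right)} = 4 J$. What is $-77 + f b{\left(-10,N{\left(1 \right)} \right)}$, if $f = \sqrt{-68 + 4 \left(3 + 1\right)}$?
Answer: $-77 - 20 i \sqrt{13} \approx -77.0 - 72.111 i$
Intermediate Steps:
$b{\left(s,q \right)} = \frac{2 s}{-2 + q}$
$f = 2 i \sqrt{13}$ ($f = \sqrt{-68 + 4 \cdot 4} = \sqrt{-68 + 16} = \sqrt{-52} = 2 i \sqrt{13} \approx 7.2111 i$)
$-77 + f b{\left(-10,N{\left(1 \right)} \right)} = -77 + 2 i \sqrt{13} \cdot 2 \left(-10\right) \frac{1}{-2 + 4 \cdot 1} = -77 + 2 i \sqrt{13} \cdot 2 \left(-10\right) \frac{1}{-2 + 4} = -77 + 2 i \sqrt{13} \cdot 2 \left(-10\right) \frac{1}{2} = -77 + 2 i \sqrt{13} \left(-10\right) = -77 - 20 i \sqrt{13}$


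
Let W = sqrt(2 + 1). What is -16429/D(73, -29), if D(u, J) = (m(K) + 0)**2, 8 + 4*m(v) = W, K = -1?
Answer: -17611888/3721 - 4205824*sqrt(3)/3721 ≈ -6690.8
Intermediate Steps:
W = sqrt(3) ≈ 1.7320
m(v) = -2 + sqrt(3)/4
D(u, J) = (-2 + sqrt(3)/4)**2 (D(u, J) = ((-2 + sqrt(3)/4) + 0)**2 = (-2 + sqrt(3)/4)**2)
-16429/D(73, -29) = -16429/(67/16 - sqrt(3))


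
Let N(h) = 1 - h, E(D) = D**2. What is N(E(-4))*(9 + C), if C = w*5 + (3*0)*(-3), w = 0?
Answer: -135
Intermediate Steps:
C = 0 (C = 0*5 + (3*0)*(-3) = 0 + 0*(-3) = 0 + 0 = 0)
N(E(-4))*(9 + C) = (1 - 1*(-4)**2)*(9 + 0) = (1 - 1*16)*9 = (1 - 16)*9 = -15*9 = -135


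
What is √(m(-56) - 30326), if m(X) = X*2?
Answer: 3*I*√3382 ≈ 174.46*I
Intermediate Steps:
m(X) = 2*X
√(m(-56) - 30326) = √(2*(-56) - 30326) = √(-112 - 30326) = √(-30438) = 3*I*√3382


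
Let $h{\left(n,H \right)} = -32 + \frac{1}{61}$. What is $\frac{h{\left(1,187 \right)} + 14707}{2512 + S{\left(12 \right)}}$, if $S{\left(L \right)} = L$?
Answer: $\frac{223794}{38491} \approx 5.8142$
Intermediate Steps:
$h{\left(n,H \right)} = - \frac{1951}{61}$ ($h{\left(n,H \right)} = -32 + \frac{1}{61} = - \frac{1951}{61}$)
$\frac{h{\left(1,187 \right)} + 14707}{2512 + S{\left(12 \right)}} = \frac{- \frac{1951}{61} + 14707}{2512 + 12} = \frac{895176}{61 \cdot 2524} = \frac{895176}{61} \cdot \frac{1}{2524} = \frac{223794}{38491}$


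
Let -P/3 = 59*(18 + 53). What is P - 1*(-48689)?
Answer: 36122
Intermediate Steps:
P = -12567 (P = -177*(18 + 53) = -177*71 = -3*4189 = -12567)
P - 1*(-48689) = -12567 - 1*(-48689) = -12567 + 48689 = 36122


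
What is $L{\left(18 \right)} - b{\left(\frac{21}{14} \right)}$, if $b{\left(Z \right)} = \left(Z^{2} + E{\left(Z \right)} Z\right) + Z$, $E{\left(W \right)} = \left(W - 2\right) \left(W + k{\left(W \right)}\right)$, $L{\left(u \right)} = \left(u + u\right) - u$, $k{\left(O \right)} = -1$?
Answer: $\frac{117}{8} \approx 14.625$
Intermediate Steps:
$L{\left(u \right)} = u$ ($L{\left(u \right)} = 2 u - u = u$)
$E{\left(W \right)} = \left(-1 + W\right) \left(-2 + W\right)$ ($E{\left(W \right)} = \left(W - 2\right) \left(W - 1\right) = \left(-2 + W\right) \left(-1 + W\right) = \left(-1 + W\right) \left(-2 + W\right)$)
$b{\left(Z \right)} = Z + Z^{2} + Z \left(2 + Z^{2} - 3 Z\right)$ ($b{\left(Z \right)} = \left(Z^{2} + \left(2 + Z^{2} - 3 Z\right) Z\right) + Z = \left(Z^{2} + Z \left(2 + Z^{2} - 3 Z\right)\right) + Z = Z + Z^{2} + Z \left(2 + Z^{2} - 3 Z\right)$)
$L{\left(18 \right)} - b{\left(\frac{21}{14} \right)} = 18 - \frac{21}{14} \left(3 + \left(\frac{21}{14}\right)^{2} - 2 \cdot \frac{21}{14}\right) = 18 - 21 \cdot \frac{1}{14} \left(3 + \left(21 \cdot \frac{1}{14}\right)^{2} - 2 \cdot 21 \cdot \frac{1}{14}\right) = 18 - \frac{3 \left(3 + \left(\frac{3}{2}\right)^{2} - 3\right)}{2} = 18 - \frac{3 \left(3 + \frac{9}{4} - 3\right)}{2} = 18 - \frac{3}{2} \cdot \frac{9}{4} = 18 - \frac{27}{8} = \frac{117}{8}$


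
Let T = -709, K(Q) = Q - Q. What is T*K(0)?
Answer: 0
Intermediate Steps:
K(Q) = 0
T*K(0) = -709*0 = 0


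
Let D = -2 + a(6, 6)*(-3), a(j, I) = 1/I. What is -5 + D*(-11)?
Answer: 45/2 ≈ 22.500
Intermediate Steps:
D = -5/2 (D = -2 - 3/6 = -2 + (⅙)*(-3) = -2 - ½ = -5/2 ≈ -2.5000)
-5 + D*(-11) = -5 - 5/2*(-11) = -5 + 55/2 = 45/2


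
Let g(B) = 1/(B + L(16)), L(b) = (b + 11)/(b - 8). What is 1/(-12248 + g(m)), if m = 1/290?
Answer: -3919/47998752 ≈ -8.1648e-5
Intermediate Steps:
L(b) = (11 + b)/(-8 + b)
m = 1/290 ≈ 0.0034483
g(B) = 1/(27/8 + B) (g(B) = 1/(B + (11 + 16)/(-8 + 16)) = 1/(B + 27/8) = 1/(27/8 + B))
1/(-12248 + g(m)) = 1/(-12248 + 8/(27 + 8*(1/290))) = 1/(-12248 + 8/(27 + 4/145)) = 1/(-12248 + 8/(3919/145)) = 1/(-12248 + 8*(145/3919)) = 1/(-12248 + 1160/3919) = 1/(-47998752/3919) = -3919/47998752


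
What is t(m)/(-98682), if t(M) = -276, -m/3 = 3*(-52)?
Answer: 46/16447 ≈ 0.0027969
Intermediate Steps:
m = 468 (m = -9*(-52) = -3*(-156) = 468)
t(m)/(-98682) = -276/(-98682) = -276*(-1/98682) = 46/16447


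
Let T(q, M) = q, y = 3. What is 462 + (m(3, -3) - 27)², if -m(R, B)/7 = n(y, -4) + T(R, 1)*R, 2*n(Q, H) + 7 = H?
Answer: 12457/4 ≈ 3114.3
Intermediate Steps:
n(Q, H) = -7/2 + H/2
m(R, B) = 77/2 - 7*R² (m(R, B) = -7*((-7/2 + (½)*(-4)) + R*R) = -7*((-7/2 - 2) + R²) = -7*(-11/2 + R²) = 77/2 - 7*R²)
462 + (m(3, -3) - 27)² = 462 + ((77/2 - 7*3²) - 27)² = 462 + ((77/2 - 7*9) - 27)² = 462 + ((77/2 - 63) - 27)² = 462 + (-49/2 - 27)² = 462 + (-103/2)² = 462 + 10609/4 = 12457/4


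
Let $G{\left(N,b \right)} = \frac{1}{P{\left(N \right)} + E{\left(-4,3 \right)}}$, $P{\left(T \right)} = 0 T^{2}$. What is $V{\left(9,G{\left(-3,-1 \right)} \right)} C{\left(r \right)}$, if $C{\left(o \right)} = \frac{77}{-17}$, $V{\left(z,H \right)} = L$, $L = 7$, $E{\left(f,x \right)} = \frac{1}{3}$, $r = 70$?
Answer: $- \frac{539}{17} \approx -31.706$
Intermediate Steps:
$E{\left(f,x \right)} = \frac{1}{3}$
$P{\left(T \right)} = 0$
$G{\left(N,b \right)} = 3$ ($G{\left(N,b \right)} = \frac{1}{0 + \frac{1}{3}} = \frac{1}{\frac{1}{3}} = 3$)
$V{\left(z,H \right)} = 7$
$C{\left(o \right)} = - \frac{77}{17}$ ($C{\left(o \right)} = 77 \left(- \frac{1}{17}\right) = - \frac{77}{17}$)
$V{\left(9,G{\left(-3,-1 \right)} \right)} C{\left(r \right)} = 7 \left(- \frac{77}{17}\right) = - \frac{539}{17}$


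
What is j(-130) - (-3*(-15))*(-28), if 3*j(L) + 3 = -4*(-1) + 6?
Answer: 3787/3 ≈ 1262.3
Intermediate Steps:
j(L) = 7/3 (j(L) = -1 + (-4*(-1) + 6)/3 = -1 + (4 + 6)/3 = -1 + (⅓)*10 = -1 + 10/3 = 7/3)
j(-130) - (-3*(-15))*(-28) = 7/3 - (-3*(-15))*(-28) = 7/3 - 45*(-28) = 7/3 - 1*(-1260) = 7/3 + 1260 = 3787/3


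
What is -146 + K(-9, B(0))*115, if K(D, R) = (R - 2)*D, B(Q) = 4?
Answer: -2216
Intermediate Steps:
K(D, R) = D*(-2 + R) (K(D, R) = (-2 + R)*D = D*(-2 + R))
-146 + K(-9, B(0))*115 = -146 - 9*(-2 + 4)*115 = -146 - 9*2*115 = -146 - 18*115 = -146 - 2070 = -2216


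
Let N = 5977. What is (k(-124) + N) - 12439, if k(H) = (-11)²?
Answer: -6341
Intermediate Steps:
k(H) = 121
(k(-124) + N) - 12439 = (121 + 5977) - 12439 = 6098 - 12439 = -6341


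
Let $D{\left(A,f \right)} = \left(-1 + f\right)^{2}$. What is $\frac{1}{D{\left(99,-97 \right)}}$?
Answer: $\frac{1}{9604} \approx 0.00010412$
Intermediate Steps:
$\frac{1}{D{\left(99,-97 \right)}} = \frac{1}{\left(-1 - 97\right)^{2}} = \frac{1}{\left(-98\right)^{2}} = \frac{1}{9604}$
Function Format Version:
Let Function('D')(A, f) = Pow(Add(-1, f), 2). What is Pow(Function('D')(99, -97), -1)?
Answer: Rational(1, 9604) ≈ 0.00010412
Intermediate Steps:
Pow(Function('D')(99, -97), -1) = Pow(Pow(Add(-1, -97), 2), -1) = Pow(Pow(-98, 2), -1) = Pow(9604, -1) = Rational(1, 9604)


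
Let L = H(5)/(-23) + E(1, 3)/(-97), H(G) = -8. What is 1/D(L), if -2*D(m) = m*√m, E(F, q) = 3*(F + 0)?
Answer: -4462*√1577317/499849 ≈ -11.211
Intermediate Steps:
E(F, q) = 3*F
L = 707/2231 (L = -8/(-23) + (3*1)/(-97) = -8*(-1/23) + 3*(-1/97) = 8/23 - 3/97 = 707/2231 ≈ 0.31690)
D(m) = -m^(3/2)/2 (D(m) = -m*√m/2 = -m^(3/2)/2)
1/D(L) = 1/(-707*√1577317/9954722) = -4462*√1577317/499849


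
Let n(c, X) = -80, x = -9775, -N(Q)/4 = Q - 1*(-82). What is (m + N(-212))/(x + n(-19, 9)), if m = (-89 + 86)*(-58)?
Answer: -694/9855 ≈ -0.070421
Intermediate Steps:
N(Q) = -328 - 4*Q (N(Q) = -4*(Q - 1*(-82)) = -4*(Q + 82) = -4*(82 + Q) = -328 - 4*Q)
m = 174 (m = -3*(-58) = 174)
(m + N(-212))/(x + n(-19, 9)) = (174 + (-328 - 4*(-212)))/(-9775 - 80) = (174 + (-328 + 848))/(-9855) = (174 + 520)*(-1/9855) = 694*(-1/9855) = -694/9855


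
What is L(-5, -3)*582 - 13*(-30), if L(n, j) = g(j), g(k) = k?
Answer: -1356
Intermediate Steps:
L(n, j) = j
L(-5, -3)*582 - 13*(-30) = -3*582 - 13*(-30) = -1746 + 390 = -1356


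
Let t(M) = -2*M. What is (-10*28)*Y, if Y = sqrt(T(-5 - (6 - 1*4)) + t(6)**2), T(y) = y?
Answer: -280*sqrt(137) ≈ -3277.3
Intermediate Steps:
Y = sqrt(137) (Y = sqrt((-5 - (6 - 1*4)) + (-2*6)**2) = sqrt((-5 - (6 - 4)) + (-12)**2) = sqrt((-5 - 1*2) + 144) = sqrt((-5 - 2) + 144) = sqrt(-7 + 144) = sqrt(137) ≈ 11.705)
(-10*28)*Y = (-10*28)*sqrt(137) = -280*sqrt(137)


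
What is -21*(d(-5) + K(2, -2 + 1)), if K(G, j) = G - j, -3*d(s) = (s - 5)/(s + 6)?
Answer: -133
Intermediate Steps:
d(s) = -(-5 + s)/(3*(6 + s)) (d(s) = -(s - 5)/(3*(s + 6)) = -(-5 + s)/(3*(6 + s)))
-21*(d(-5) + K(2, -2 + 1)) = -21*((5 - 1*(-5))/(3*(6 - 5)) + (2 - (-2 + 1))) = -21*((1/3)*(5 + 5)/1 + (2 - 1*(-1))) = -21*((1/3)*1*10 + (2 + 1)) = -21*(10/3 + 3) = -21*19/3 = -133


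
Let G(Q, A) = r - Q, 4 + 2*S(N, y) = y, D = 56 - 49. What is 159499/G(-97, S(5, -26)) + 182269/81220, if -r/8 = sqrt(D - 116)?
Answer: 50382953169/53231588 + 1275992*I*sqrt(109)/16385 ≈ 946.49 + 813.04*I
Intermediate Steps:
D = 7
S(N, y) = -2 + y/2
r = -8*I*sqrt(109) (r = -8*sqrt(7 - 116) = -8*I*sqrt(109) ≈ -83.522*I)
G(Q, A) = -Q - 8*I*sqrt(109) (G(Q, A) = -8*I*sqrt(109) - Q = -Q - 8*I*sqrt(109))
159499/G(-97, S(5, -26)) + 182269/81220 = 159499/(-1*(-97) - 8*I*sqrt(109)) + 182269/81220 = 159499/(97 - 8*I*sqrt(109)) + 182269*(1/81220) = 159499/(97 - 8*I*sqrt(109)) + 182269/81220 = 182269/81220 + 159499/(97 - 8*I*sqrt(109))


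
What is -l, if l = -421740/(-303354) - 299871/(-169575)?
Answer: -158366109/50137675 ≈ -3.1586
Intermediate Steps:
l = 158366109/50137675 (l = -421740*(-1/303354) - 299871*(-1/169575) = 23430/16853 + 99957/56525 = 158366109/50137675 ≈ 3.1586)
-l = -1*158366109/50137675 = -158366109/50137675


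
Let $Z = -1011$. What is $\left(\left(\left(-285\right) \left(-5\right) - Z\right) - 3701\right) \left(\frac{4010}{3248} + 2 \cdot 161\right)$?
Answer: $- \frac{664040245}{1624} \approx -4.0889 \cdot 10^{5}$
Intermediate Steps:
$\left(\left(\left(-285\right) \left(-5\right) - Z\right) - 3701\right) \left(\frac{4010}{3248} + 2 \cdot 161\right) = \left(\left(\left(-285\right) \left(-5\right) - -1011\right) - 3701\right) \left(\frac{4010}{3248} + 2 \cdot 161\right) = \left(\left(1425 + 1011\right) - 3701\right) \left(4010 \cdot \frac{1}{3248} + 322\right) = \left(2436 - 3701\right) \left(\frac{2005}{1624} + 322\right) = \left(-1265\right) \frac{524933}{1624} = - \frac{664040245}{1624}$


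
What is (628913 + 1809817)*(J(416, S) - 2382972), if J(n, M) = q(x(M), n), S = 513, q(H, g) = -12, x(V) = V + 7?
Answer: -5811454570320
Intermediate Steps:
x(V) = 7 + V
J(n, M) = -12
(628913 + 1809817)*(J(416, S) - 2382972) = (628913 + 1809817)*(-12 - 2382972) = 2438730*(-2382984) = -5811454570320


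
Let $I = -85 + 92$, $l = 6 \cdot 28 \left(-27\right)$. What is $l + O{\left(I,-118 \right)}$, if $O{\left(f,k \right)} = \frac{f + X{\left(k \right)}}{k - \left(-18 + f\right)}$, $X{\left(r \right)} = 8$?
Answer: $- \frac{485367}{107} \approx -4536.1$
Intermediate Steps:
$l = -4536$ ($l = 168 \left(-27\right) = -4536$)
$I = 7$
$O{\left(f,k \right)} = \frac{8 + f}{18 + k - f}$ ($O{\left(f,k \right)} = \frac{f + 8}{k - \left(-18 + f\right)} = \frac{8 + f}{18 + k - f}$)
$l + O{\left(I,-118 \right)} = -4536 + \frac{8 + 7}{18 - 118 - 7} = -4536 + \frac{1}{18 - 118 - 7} \cdot 15 = -4536 + \frac{1}{-107} \cdot 15 = -4536 - \frac{15}{107} = - \frac{485367}{107}$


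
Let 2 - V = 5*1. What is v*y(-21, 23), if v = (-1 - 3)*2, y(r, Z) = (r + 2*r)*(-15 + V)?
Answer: -9072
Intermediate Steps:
V = -3 (V = 2 - 5 = -3)
y(r, Z) = -54*r (y(r, Z) = (r + 2*r)*(-15 - 3) = (3*r)*(-18) = -54*r)
v = -8 (v = -4*2 = -8)
v*y(-21, 23) = -(-432)*(-21) = -8*1134 = -9072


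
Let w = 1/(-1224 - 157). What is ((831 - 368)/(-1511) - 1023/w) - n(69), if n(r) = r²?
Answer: 2127490559/1511 ≈ 1.4080e+6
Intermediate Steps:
w = -1/1381 (w = 1/(-1381) = -1/1381 ≈ -0.00072411)
((831 - 368)/(-1511) - 1023/w) - n(69) = ((831 - 368)/(-1511) - 1023/(-1/1381)) - 1*69² = (463*(-1/1511) - 1023*(-1381)) - 1*4761 = (-463/1511 + 1412763) - 4761 = 2134684430/1511 - 4761 = 2127490559/1511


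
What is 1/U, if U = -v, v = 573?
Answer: -1/573 ≈ -0.0017452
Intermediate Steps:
U = -573 (U = -1*573 = -573)
1/U = 1/(-573) = -1/573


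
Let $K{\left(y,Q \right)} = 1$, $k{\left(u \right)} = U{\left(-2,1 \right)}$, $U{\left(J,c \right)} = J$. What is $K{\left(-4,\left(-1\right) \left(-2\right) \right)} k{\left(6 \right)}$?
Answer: $-2$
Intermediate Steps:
$k{\left(u \right)} = -2$
$K{\left(-4,\left(-1\right) \left(-2\right) \right)} k{\left(6 \right)} = 1 \left(-2\right) = -2$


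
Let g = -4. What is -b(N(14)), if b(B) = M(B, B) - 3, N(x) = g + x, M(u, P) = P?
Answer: -7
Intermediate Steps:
N(x) = -4 + x
b(B) = -3 + B (b(B) = B - 3 = -3 + B)
-b(N(14)) = -(-3 + (-4 + 14)) = -(-3 + 10) = -1*7 = -7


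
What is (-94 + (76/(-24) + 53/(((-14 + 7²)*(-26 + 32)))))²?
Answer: 11505664/1225 ≈ 9392.4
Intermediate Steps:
(-94 + (76/(-24) + 53/(((-14 + 7²)*(-26 + 32)))))² = (-94 + (76*(-1/24) + 53/(((-14 + 49)*6))))² = (-94 + (-19/6 + 53/((35*6))))² = (-94 + (-19/6 + 53/210))² = (-94 - 102/35)² = (-3392/35)² = 11505664/1225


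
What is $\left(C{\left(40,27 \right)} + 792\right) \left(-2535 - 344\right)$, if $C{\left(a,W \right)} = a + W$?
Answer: $-2473061$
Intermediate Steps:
$C{\left(a,W \right)} = W + a$
$\left(C{\left(40,27 \right)} + 792\right) \left(-2535 - 344\right) = \left(\left(27 + 40\right) + 792\right) \left(-2535 - 344\right) = \left(67 + 792\right) \left(-2535 - 344\right) = 859 \left(-2879\right) = -2473061$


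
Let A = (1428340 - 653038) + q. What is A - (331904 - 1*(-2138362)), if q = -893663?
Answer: -2588627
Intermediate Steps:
A = -118361 (A = (1428340 - 653038) - 893663 = 775302 - 893663 = -118361)
A - (331904 - 1*(-2138362)) = -118361 - (331904 - 1*(-2138362)) = -118361 - (331904 + 2138362) = -118361 - 1*2470266 = -118361 - 2470266 = -2588627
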